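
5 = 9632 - 9627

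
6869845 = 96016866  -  89147021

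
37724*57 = 2150268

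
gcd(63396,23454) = 18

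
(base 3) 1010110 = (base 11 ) 688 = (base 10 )822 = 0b1100110110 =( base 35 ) NH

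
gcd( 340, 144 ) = 4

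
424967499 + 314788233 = 739755732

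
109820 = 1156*95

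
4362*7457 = 32527434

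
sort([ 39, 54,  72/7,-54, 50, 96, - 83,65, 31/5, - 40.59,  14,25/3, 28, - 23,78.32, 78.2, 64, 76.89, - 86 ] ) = [ - 86, - 83, - 54 ,-40.59, - 23, 31/5 , 25/3,72/7, 14, 28,39,50, 54,64,65, 76.89 , 78.2,78.32, 96 ] 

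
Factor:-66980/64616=  -  85/82 = - 2^( - 1) * 5^1*17^1*41^( - 1) 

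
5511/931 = 5511/931 = 5.92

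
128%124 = 4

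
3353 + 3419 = 6772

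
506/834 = 253/417=0.61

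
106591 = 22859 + 83732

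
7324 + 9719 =17043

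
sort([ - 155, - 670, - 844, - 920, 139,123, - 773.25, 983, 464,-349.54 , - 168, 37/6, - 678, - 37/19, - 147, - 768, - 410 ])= [-920,  -  844,-773.25,-768, - 678, - 670, - 410,-349.54,-168  ,-155, - 147, - 37/19,37/6,123,  139, 464, 983] 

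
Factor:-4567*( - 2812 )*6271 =2^2*19^1*37^1*4567^1 * 6271^1 = 80534715484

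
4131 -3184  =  947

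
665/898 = 665/898 = 0.74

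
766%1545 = 766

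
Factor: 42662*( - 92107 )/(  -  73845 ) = 2^1*3^(  -  3 )*5^ ( -1)*83^1 * 257^1*547^ ( - 1 )*92107^1 = 3929468834/73845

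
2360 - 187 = 2173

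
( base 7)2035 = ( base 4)23020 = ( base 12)4b4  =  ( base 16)2c8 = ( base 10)712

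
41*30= 1230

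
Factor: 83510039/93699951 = 3^(-1 )*  4759^ (-1)*5669^1*6563^(  -  1 )*14731^1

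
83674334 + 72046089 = 155720423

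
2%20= 2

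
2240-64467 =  - 62227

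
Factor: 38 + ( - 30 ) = 8  =  2^3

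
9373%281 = 100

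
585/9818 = 585/9818 = 0.06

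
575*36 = 20700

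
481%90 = 31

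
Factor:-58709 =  - 7^1*8387^1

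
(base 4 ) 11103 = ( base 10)339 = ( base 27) CF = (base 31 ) at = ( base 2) 101010011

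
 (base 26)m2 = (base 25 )mo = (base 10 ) 574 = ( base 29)JN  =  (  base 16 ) 23E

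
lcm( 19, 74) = 1406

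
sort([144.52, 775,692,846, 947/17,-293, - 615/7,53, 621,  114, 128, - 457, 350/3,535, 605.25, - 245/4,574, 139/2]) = [ - 457, -293, - 615/7,-245/4,53, 947/17,139/2, 114,350/3,128,144.52,535, 574,605.25, 621,692,775,846]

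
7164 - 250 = 6914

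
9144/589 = 9144/589=15.52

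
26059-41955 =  - 15896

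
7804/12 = 1951/3  =  650.33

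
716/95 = 7 + 51/95 = 7.54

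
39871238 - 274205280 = -234334042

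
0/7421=0 = 0.00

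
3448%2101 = 1347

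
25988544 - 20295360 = 5693184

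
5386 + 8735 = 14121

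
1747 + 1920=3667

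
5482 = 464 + 5018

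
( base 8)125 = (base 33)2J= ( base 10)85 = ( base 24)3d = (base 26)37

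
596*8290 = 4940840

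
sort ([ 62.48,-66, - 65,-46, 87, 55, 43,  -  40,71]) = [ -66, - 65 , - 46, - 40 , 43, 55, 62.48, 71,  87 ] 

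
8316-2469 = 5847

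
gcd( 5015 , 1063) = 1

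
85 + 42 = 127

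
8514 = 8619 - 105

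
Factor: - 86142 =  - 2^1*3^1*7^2*293^1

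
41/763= 41/763 = 0.05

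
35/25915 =7/5183= 0.00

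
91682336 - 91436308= 246028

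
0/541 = 0  =  0.00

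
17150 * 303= 5196450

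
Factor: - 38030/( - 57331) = 2^1 * 5^1*3803^1 *57331^( - 1)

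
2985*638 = 1904430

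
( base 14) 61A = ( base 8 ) 2260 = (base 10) 1200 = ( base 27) 1HC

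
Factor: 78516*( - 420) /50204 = - 1177740/1793 = -2^2*3^4*5^1*11^( - 1)* 163^( - 1 )*727^1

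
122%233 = 122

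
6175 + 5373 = 11548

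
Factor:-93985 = -5^1*18797^1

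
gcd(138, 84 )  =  6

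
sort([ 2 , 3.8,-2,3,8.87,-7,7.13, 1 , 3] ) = [-7, - 2, 1, 2,3, 3, 3.8 , 7.13, 8.87 ] 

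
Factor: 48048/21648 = 7^1*13^1*41^( - 1)= 91/41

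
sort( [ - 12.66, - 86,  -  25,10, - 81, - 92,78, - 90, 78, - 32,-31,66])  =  [ - 92, - 90 ,  -  86, - 81, - 32, - 31, - 25, - 12.66,10,  66, 78,78 ]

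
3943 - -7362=11305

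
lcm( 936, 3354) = 40248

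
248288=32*7759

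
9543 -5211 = 4332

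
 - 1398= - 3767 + 2369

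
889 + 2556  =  3445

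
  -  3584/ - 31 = 115+19/31 = 115.61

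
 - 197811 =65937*( - 3)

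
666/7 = 666/7 = 95.14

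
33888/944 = 2118/59 =35.90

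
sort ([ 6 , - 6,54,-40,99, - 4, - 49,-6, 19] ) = [-49, - 40,- 6,-6, - 4, 6, 19,  54 , 99]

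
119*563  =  66997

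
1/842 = 1/842 = 0.00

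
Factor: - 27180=  -  2^2*3^2*5^1*151^1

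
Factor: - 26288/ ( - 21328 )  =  53/43 = 43^( - 1 )  *53^1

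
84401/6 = 84401/6 = 14066.83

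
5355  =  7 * 765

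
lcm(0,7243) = 0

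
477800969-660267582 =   -  182466613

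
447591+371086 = 818677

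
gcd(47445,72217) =1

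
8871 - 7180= 1691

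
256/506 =128/253  =  0.51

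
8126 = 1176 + 6950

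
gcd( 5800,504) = 8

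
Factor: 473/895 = 5^(-1 )*11^1*43^1*179^( -1) 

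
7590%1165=600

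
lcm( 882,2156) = 19404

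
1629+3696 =5325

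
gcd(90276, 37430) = 2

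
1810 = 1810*1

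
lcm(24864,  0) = 0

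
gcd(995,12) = 1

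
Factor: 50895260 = 2^2 * 5^1*13^1 * 195751^1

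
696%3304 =696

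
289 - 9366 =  - 9077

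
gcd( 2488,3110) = 622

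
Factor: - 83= - 83^1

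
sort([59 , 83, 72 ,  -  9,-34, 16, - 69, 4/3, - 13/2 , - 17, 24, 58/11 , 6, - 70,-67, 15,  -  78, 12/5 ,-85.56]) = [ - 85.56 , - 78, - 70,  -  69, - 67 , - 34 , - 17,-9, - 13/2,4/3,12/5,58/11, 6, 15,16,24, 59, 72,83]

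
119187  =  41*2907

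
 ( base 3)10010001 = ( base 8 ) 4335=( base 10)2269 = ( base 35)1TT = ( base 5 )33034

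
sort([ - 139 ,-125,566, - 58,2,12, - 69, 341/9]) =[  -  139,-125 , - 69,  -  58,2, 12,  341/9, 566]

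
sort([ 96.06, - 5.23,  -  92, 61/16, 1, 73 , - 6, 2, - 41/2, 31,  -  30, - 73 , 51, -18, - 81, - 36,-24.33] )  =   [ - 92, - 81, - 73 , - 36 , - 30,  -  24.33, - 41/2,- 18,-6, - 5.23,  1,2, 61/16, 31, 51, 73,96.06] 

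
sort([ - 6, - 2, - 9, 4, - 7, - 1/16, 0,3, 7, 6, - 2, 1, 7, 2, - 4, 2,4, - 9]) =[ - 9, - 9, - 7, - 6, - 4, - 2,  -  2, - 1/16, 0, 1,2,2,3,  4, 4,6, 7,7]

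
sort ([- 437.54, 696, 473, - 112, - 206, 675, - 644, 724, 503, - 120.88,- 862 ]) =[ - 862 , - 644, - 437.54, - 206, - 120.88,-112, 473,503, 675, 696,724 ] 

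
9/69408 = 1/7712 = 0.00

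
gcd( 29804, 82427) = 1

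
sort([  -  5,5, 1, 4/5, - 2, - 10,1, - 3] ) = [ - 10, - 5, - 3, - 2,4/5,1,  1, 5 ] 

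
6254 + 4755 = 11009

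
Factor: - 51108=-2^2*3^1*4259^1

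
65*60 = 3900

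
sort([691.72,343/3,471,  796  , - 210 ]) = [  -  210, 343/3, 471 , 691.72,796]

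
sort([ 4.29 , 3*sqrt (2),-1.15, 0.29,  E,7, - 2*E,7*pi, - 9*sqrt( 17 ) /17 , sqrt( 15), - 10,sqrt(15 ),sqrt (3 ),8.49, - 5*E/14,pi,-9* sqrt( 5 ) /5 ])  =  [ - 10,-2*E, - 9* sqrt( 5 ) /5 , - 9*sqrt( 17) /17, - 1.15, - 5*E/14,0.29, sqrt( 3 ),E, pi,sqrt( 15), sqrt (15 ),3 * sqrt( 2),4.29,  7,8.49,  7*pi ]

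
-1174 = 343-1517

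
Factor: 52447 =179^1*293^1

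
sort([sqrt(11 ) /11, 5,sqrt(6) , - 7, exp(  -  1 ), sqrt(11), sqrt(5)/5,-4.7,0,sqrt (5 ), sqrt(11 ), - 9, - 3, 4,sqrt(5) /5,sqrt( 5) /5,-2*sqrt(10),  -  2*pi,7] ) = [  -  9,- 7,-2*sqrt(10), - 2*pi, - 4.7, - 3,0,sqrt (11)/11,exp( - 1),sqrt(5 )/5 , sqrt(5)/5, sqrt(5 )/5, sqrt( 5 ), sqrt( 6 ),  sqrt(11),sqrt(11),4,5, 7]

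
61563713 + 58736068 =120299781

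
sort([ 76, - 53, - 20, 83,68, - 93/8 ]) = [ - 53, - 20 , - 93/8, 68,76,83 ] 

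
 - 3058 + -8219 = -11277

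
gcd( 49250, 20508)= 2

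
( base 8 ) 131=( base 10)89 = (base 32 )2P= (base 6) 225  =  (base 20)49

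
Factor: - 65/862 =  - 2^ (-1)*5^1*13^1*431^( - 1)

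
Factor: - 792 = -2^3*3^2*11^1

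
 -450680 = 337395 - 788075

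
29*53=1537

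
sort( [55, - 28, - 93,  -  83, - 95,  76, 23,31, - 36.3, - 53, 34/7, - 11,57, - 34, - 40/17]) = [ - 95, -93, - 83, - 53 , - 36.3, - 34, - 28,-11, - 40/17, 34/7, 23, 31, 55,57,76 ] 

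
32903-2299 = 30604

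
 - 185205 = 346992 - 532197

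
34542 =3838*9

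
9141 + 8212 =17353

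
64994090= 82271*790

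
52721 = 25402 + 27319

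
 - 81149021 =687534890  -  768683911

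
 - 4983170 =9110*(  -  547)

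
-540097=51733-591830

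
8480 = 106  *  80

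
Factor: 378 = 2^1*3^3*7^1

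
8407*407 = 3421649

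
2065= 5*413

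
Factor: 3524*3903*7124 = 2^4*3^1*13^1*137^1*881^1*1301^1= 97984721328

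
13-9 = 4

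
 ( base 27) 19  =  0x24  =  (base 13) 2A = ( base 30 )16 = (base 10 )36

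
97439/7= 13919+6/7 = 13919.86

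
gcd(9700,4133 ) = 1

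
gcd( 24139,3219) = 1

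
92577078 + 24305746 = 116882824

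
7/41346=7/41346 = 0.00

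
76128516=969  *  78564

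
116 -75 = 41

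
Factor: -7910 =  - 2^1*5^1*7^1*113^1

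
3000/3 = 1000 = 1000.00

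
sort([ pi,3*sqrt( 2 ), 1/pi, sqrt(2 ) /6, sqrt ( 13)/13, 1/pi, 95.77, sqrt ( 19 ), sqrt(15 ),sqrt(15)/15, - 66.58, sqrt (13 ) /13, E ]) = [ - 66.58, sqrt( 2)/6,  sqrt( 15 )/15, sqrt(13)/13 , sqrt ( 13 )/13, 1/pi, 1/pi, E, pi, sqrt( 15), 3*sqrt( 2), sqrt(  19), 95.77 ] 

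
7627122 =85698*89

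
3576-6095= -2519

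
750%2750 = 750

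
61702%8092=5058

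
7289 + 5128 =12417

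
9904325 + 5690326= 15594651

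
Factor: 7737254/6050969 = 2^1* 7^1*419^1 * 1319^1*6050969^( - 1)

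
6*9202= 55212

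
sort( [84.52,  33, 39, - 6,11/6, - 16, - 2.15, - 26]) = [ - 26,  -  16, - 6, - 2.15,11/6 , 33,39 , 84.52 ] 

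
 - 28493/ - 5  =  28493/5 = 5698.60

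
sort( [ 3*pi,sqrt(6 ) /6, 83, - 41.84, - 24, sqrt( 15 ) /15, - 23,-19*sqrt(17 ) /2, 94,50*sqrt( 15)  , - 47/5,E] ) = [- 41.84,-19*sqrt( 17 ) /2,-24, - 23,-47/5, sqrt(15)/15, sqrt( 6)/6, E, 3*pi, 83 , 94, 50*sqrt(15)]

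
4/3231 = 4/3231=   0.00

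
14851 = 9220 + 5631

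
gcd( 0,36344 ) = 36344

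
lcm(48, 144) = 144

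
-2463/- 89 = 27 + 60/89  =  27.67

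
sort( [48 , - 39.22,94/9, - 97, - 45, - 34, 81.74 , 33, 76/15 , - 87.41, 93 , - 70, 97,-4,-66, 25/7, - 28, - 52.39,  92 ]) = [ - 97, - 87.41, - 70, - 66, - 52.39 , - 45, - 39.22, - 34, - 28, - 4, 25/7,  76/15, 94/9, 33, 48,81.74,92,93,97]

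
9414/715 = 13+119/715 = 13.17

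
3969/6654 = 1323/2218  =  0.60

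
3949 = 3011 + 938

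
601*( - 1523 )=-915323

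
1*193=193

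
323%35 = 8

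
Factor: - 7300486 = - 2^1*619^1 * 5897^1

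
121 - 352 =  - 231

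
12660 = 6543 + 6117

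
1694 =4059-2365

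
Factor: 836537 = 13^1*229^1*281^1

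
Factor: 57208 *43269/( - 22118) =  - 2^2*3^1*7151^1*11059^(-1) * 14423^1 =- 1237666476/11059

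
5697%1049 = 452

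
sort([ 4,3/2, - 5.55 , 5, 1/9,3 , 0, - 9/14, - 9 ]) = [ - 9, - 5.55,-9/14, 0 , 1/9,3/2,  3,4,5 ]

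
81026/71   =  1141 + 15/71 = 1141.21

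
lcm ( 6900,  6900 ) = 6900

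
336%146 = 44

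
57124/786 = 28562/393 = 72.68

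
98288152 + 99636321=197924473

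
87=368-281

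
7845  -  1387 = 6458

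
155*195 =30225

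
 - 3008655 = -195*15429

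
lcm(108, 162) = 324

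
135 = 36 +99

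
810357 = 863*939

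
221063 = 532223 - 311160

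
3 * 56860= 170580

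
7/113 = 7/113 = 0.06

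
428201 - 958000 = -529799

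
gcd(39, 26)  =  13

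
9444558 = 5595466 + 3849092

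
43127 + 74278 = 117405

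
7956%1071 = 459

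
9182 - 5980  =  3202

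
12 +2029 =2041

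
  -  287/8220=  - 1+7933/8220 = - 0.03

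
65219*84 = 5478396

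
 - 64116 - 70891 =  - 135007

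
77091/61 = 1263 + 48/61   =  1263.79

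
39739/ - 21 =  - 1893  +  2/3=- 1892.33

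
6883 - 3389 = 3494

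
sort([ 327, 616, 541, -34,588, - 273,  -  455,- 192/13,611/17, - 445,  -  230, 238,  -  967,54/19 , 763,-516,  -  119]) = [ - 967, - 516,-455, - 445, - 273,-230,-119  ,-34, - 192/13, 54/19, 611/17, 238,327, 541,588, 616, 763] 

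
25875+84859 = 110734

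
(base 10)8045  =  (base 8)17555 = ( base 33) 7CQ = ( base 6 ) 101125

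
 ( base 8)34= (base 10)28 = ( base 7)40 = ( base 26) 12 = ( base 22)16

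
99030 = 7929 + 91101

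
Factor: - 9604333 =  - 2819^1*3407^1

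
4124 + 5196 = 9320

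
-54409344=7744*( - 7026)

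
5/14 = 5/14=0.36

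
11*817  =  8987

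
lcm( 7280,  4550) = 36400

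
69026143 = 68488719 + 537424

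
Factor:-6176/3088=-2^1 = - 2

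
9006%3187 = 2632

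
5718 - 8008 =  - 2290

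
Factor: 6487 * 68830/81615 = 2^1*3^(  -  1)*13^1*499^1*5441^( - 1)*6883^1 = 89300042/16323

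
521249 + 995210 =1516459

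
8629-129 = 8500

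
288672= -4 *(  -  72168) 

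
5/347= 5/347=0.01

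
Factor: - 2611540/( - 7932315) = 522308/1586463 = 2^2 * 3^( - 1 )*17^1*7681^1*528821^( - 1)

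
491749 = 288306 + 203443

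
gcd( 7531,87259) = 1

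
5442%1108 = 1010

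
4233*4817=20390361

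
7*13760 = 96320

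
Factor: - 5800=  - 2^3*5^2* 29^1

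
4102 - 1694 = 2408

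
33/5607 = 11/1869 =0.01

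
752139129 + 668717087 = 1420856216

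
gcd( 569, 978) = 1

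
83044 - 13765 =69279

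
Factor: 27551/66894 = 2^( - 1)*3^( - 1)*11149^( - 1)*27551^1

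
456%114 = 0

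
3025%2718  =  307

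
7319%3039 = 1241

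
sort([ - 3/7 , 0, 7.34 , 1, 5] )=[  -  3/7,0,1 , 5,7.34]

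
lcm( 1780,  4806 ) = 48060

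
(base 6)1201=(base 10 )289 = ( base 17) 100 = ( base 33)8p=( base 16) 121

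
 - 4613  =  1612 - 6225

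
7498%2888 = 1722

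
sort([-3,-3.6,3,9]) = [ - 3.6 , - 3,3, 9 ]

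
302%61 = 58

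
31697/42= 754 + 29/42  =  754.69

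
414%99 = 18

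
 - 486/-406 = 1 + 40/203  =  1.20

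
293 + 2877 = 3170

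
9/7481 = 9/7481 =0.00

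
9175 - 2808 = 6367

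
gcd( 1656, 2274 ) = 6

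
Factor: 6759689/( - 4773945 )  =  -3^(-1)*5^ ( - 1 )*11^(  -  1)*59^1*28933^(-1 )*114571^1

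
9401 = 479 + 8922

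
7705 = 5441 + 2264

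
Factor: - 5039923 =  - 7^1 * 719989^1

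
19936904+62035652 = 81972556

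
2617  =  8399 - 5782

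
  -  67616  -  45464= - 113080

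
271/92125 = 271/92125 = 0.00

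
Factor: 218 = 2^1*109^1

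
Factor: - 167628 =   -  2^2 * 3^1*61^1*229^1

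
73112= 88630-15518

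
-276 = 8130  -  8406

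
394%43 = 7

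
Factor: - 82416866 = - 2^1*7^1*23^1*311^1*823^1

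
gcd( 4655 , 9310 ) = 4655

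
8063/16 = 503+15/16 = 503.94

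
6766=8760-1994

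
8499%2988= 2523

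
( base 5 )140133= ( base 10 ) 5668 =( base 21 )chj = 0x1624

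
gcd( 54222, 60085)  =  1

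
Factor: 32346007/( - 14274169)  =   - 7^(-1 )  *13^(-1 )*17^( - 1 )*41^1*9227^ (-1)*788927^1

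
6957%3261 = 435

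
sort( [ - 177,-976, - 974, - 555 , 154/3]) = [-976,  -  974, - 555, - 177, 154/3]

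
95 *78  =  7410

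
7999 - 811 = 7188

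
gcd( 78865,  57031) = 1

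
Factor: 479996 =2^2*11^1*10909^1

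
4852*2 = 9704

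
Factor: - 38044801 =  - 103^1 * 431^1*857^1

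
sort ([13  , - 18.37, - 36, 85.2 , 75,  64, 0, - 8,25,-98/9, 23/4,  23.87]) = [ -36, - 18.37,- 98/9, - 8,  0 , 23/4,13,23.87,  25,  64,75,  85.2 ] 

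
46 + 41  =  87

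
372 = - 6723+7095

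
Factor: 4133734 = 2^1*11^1*187897^1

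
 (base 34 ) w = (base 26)16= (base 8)40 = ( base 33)W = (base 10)32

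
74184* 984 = 72997056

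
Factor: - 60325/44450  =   - 19/14 = - 2^( - 1) * 7^( - 1 )*19^1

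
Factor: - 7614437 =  - 31^1*245627^1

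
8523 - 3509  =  5014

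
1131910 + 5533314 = 6665224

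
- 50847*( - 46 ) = 2338962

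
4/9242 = 2/4621 = 0.00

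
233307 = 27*8641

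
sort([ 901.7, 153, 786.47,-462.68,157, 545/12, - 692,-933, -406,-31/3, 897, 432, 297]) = [ - 933, - 692,-462.68 ,-406,-31/3,545/12,153,157,297, 432, 786.47, 897 , 901.7]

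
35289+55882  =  91171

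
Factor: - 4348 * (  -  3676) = 15983248=2^4*919^1*1087^1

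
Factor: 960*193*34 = 2^7*3^1*5^1*17^1* 193^1 = 6299520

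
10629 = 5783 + 4846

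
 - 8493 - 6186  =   - 14679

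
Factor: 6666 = 2^1*3^1*11^1*101^1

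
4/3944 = 1/986   =  0.00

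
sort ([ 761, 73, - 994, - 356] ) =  [ - 994, - 356, 73,  761]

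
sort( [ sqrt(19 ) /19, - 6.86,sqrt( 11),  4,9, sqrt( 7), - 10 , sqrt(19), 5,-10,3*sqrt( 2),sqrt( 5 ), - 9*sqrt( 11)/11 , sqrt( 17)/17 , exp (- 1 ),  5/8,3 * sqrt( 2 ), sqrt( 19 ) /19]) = [ -10,  -  10,-6.86,-9 *sqrt( 11) /11,  sqrt(19 ) /19, sqrt(  19 )/19,sqrt( 17) /17,exp( - 1 ), 5/8,  sqrt( 5),  sqrt( 7) , sqrt(11),4, 3*sqrt ( 2 ), 3*sqrt( 2 ), sqrt(19 ), 5 , 9]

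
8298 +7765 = 16063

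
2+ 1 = 3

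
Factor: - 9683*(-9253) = 89596799 = 19^1* 23^1* 421^1 * 487^1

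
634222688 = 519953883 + 114268805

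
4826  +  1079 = 5905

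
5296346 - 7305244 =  - 2008898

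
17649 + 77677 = 95326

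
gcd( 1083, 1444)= 361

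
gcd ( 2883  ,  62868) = 93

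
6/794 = 3/397 = 0.01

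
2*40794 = 81588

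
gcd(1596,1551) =3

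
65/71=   65/71 = 0.92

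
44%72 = 44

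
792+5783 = 6575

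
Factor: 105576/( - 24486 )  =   - 332/77 = -2^2*7^( - 1)*11^( - 1) *83^1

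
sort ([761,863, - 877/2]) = [-877/2,761,  863] 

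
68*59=4012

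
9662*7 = 67634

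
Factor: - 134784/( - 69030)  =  576/295=2^6*3^2*5^(  -  1 )*59^(- 1 )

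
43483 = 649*67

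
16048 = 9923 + 6125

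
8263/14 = 590+3/14 = 590.21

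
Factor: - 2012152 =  - 2^3*251519^1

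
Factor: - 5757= - 3^1*19^1 * 101^1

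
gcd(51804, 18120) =12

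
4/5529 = 4/5529 = 0.00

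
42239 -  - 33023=75262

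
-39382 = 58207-97589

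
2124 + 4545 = 6669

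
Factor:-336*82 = -27552 = - 2^5 *3^1*7^1*41^1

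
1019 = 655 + 364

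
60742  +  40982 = 101724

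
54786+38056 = 92842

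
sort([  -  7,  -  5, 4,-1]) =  [ -7,  -  5,-1, 4] 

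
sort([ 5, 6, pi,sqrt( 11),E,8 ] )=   [ E, pi,sqrt(11),5,6, 8 ]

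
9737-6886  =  2851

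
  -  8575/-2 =4287 + 1/2= 4287.50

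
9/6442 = 9/6442 = 0.00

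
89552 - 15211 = 74341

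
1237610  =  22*56255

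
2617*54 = 141318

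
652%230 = 192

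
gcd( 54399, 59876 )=1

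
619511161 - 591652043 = 27859118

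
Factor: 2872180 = 2^2*5^1*  143609^1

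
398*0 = 0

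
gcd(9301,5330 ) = 1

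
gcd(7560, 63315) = 945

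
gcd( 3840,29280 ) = 480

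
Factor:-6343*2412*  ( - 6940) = 2^4*3^2 * 5^1 * 67^1*347^1*6343^1 = 106177253040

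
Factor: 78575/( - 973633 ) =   -  5^2*7^1*449^1*631^( - 1 )*1543^( - 1 ) 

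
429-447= - 18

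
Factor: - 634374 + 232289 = -402085 = - 5^1*29^1*47^1*59^1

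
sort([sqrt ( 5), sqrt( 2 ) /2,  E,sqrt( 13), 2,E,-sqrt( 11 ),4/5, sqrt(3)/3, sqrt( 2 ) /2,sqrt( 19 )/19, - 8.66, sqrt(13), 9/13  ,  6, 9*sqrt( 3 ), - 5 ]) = [  -  8.66, - 5, - sqrt( 11 ), sqrt( 19) /19,  sqrt( 3 ) /3,  9/13, sqrt(2 ) /2, sqrt( 2 ) /2,4/5, 2,sqrt(5),  E, E, sqrt( 13 ), sqrt( 13 ), 6, 9 * sqrt(3) ] 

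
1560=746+814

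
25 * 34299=857475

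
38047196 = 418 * 91022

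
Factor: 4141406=2^1  *  911^1 *2273^1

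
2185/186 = 2185/186 =11.75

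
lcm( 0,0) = 0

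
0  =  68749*0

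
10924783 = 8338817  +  2585966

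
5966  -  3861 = 2105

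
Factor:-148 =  -2^2*37^1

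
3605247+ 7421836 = 11027083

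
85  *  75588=6424980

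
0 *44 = 0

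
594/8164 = 297/4082 = 0.07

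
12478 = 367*34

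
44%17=10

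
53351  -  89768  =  -36417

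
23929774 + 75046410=98976184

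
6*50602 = 303612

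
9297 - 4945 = 4352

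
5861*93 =545073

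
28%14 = 0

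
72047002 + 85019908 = 157066910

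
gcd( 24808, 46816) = 56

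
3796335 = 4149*915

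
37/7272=37/7272 =0.01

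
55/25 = 11/5 = 2.20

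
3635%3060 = 575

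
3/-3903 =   -  1/1301 = -0.00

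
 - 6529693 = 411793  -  6941486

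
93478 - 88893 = 4585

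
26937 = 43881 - 16944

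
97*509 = 49373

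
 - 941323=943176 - 1884499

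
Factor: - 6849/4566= - 3/2 = - 2^( - 1 ) * 3^1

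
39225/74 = 39225/74 = 530.07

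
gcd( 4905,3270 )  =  1635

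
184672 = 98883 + 85789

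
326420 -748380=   -421960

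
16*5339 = 85424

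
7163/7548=7163/7548 = 0.95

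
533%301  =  232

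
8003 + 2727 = 10730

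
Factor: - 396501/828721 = - 3^1*7^1*79^1*239^1*828721^( - 1 )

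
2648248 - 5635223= - 2986975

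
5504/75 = 5504/75  =  73.39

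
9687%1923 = 72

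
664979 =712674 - 47695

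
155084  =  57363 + 97721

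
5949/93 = 1983/31 = 63.97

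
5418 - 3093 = 2325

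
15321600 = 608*25200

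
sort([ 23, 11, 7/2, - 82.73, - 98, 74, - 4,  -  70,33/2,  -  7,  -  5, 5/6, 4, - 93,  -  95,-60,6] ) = [ - 98, - 95, - 93,-82.73,  -  70,-60, - 7 , - 5,  -  4,5/6, 7/2, 4, 6 , 11, 33/2, 23,74 ]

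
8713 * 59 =514067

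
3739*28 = 104692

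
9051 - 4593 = 4458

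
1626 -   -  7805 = 9431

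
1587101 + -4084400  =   - 2497299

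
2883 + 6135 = 9018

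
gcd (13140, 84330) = 90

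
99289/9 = 99289/9   =  11032.11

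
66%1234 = 66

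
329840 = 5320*62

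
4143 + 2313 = 6456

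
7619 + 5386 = 13005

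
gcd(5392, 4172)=4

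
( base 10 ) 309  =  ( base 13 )1AA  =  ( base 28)B1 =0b100110101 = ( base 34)93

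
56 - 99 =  - 43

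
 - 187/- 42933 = 17/3903=0.00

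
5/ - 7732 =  - 1+ 7727/7732 = - 0.00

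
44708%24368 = 20340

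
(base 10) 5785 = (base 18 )hf7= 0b1011010011001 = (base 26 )8ed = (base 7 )22603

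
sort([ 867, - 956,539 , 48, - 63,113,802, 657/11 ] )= [  -  956, - 63, 48, 657/11,113,539,  802, 867 ]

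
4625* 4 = 18500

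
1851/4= 462 + 3/4 = 462.75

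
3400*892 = 3032800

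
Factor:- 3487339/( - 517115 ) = 5^( - 1) * 103423^(- 1)*3487339^1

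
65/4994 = 65/4994 = 0.01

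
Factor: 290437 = 7^1 *41491^1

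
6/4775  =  6/4775 = 0.00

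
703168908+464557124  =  1167726032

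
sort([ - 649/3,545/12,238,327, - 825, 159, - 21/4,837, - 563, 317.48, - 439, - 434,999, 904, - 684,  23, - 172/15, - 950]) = [ - 950, - 825, - 684, - 563, - 439,-434, - 649/3, - 172/15,-21/4, 23, 545/12,159,  238,317.48 , 327,837,904,999]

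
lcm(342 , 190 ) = 1710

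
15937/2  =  7968 + 1/2 = 7968.50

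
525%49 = 35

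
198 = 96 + 102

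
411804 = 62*6642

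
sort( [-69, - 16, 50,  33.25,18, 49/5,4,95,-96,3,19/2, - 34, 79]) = [- 96, - 69, - 34, - 16,3,4,19/2, 49/5,18, 33.25, 50, 79,95 ]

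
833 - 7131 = -6298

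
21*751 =15771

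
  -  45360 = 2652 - 48012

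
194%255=194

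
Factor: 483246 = 2^1*3^4* 19^1 * 157^1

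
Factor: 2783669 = 7^1*47^1*8461^1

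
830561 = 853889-23328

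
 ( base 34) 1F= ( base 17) 2F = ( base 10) 49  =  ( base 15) 34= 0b110001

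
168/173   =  168/173=   0.97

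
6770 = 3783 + 2987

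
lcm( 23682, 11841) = 23682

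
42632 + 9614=52246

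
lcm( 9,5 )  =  45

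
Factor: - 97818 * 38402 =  - 3756406836=- 2^2* 3^1*7^2*13^1*17^1*137^1*211^1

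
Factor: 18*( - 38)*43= - 2^2*3^2 * 19^1*43^1 = - 29412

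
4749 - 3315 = 1434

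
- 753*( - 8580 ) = 6460740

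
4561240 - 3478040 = 1083200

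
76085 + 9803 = 85888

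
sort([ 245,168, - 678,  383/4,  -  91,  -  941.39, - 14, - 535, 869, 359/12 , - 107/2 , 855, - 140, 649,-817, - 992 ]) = [ - 992, - 941.39,  -  817,  -  678, - 535, - 140, - 91,-107/2, - 14, 359/12,383/4, 168,245,649, 855,  869] 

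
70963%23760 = 23443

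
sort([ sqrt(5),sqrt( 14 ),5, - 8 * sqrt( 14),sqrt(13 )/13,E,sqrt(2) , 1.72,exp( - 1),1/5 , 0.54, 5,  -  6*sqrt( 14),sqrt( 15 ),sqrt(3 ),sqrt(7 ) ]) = [ - 8*sqrt( 14), - 6*sqrt(14),1/5 , sqrt( 13 )/13,exp( - 1 ), 0.54,sqrt( 2),1.72, sqrt( 3),  sqrt(5 ), sqrt( 7), E, sqrt( 14),sqrt(15),5,5] 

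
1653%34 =21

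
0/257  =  0 = 0.00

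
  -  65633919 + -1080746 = -66714665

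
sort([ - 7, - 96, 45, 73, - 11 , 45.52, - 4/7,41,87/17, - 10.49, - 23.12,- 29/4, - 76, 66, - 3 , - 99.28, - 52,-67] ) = [-99.28, - 96,-76, - 67, - 52, - 23.12, - 11, - 10.49, - 29/4, - 7, - 3, - 4/7, 87/17, 41,45,45.52, 66, 73 ] 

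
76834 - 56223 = 20611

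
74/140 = 37/70 = 0.53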